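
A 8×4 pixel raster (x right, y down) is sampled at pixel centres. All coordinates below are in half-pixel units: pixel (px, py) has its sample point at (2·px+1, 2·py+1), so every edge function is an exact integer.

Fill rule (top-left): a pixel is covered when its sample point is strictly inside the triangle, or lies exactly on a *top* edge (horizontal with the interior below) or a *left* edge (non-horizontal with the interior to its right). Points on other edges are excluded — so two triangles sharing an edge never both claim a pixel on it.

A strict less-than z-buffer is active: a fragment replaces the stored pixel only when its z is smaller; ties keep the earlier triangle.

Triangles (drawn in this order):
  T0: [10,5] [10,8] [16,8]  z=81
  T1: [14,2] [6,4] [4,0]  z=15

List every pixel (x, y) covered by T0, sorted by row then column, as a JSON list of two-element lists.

T0:
  2·area = 18  (B↔C swapped to make it positive)
  edge (10, 5)→(16, 8): d=(6,3) right/bottom  bias=-1
  edge (16, 8)→(10, 8): d=(-6,0) right/bottom  bias=-1
  edge (10, 8)→(10, 5): d=(0,-3) top-left  bias=+0
    (5,3)@(11, 7): e=[9,6,3] → #
    (6,3)@(13, 7): e=[3,6,9] → #
    (7,3)@(15, 7): e=[-3,6,15] → ·
  covered (2 px):
    · · · · · · · ·
    · · · · · · · ·
    · · · · · · · ·
    · · · · · # # ·
T1:
  2·area = 36
  edge (14, 2)→(6, 4): d=(-8,2) right/bottom  bias=-1
  edge (6, 4)→(4, 0): d=(-2,-4) top-left  bias=+0
  edge (4, 0)→(14, 2): d=(10,2) right/bottom  bias=-1
    (2,0)@(5, 1): e=[26,2,8] → #
    (3,0)@(7, 1): e=[22,10,4] → #
    (4,0)@(9, 1): e=[18,18,0] → ·  [on edge]
    (2,1)@(5, 3): e=[10,-2,28] → ·
    (3,1)@(7, 3): e=[6,6,24] → #
    (4,1)@(9, 3): e=[2,14,20] → #
    (5,1)@(11, 3): e=[-2,22,16] → ·
    (3,2)@(7, 5): e=[-10,2,44] → ·
    (4,2)@(9, 5): e=[-14,10,40] → ·
  covered (4 px):
    · · # # · · · ·
    · · · # # · · ·
    · · · · · · · ·
    · · · · · · · ·

Final: [[5,3],[6,3]]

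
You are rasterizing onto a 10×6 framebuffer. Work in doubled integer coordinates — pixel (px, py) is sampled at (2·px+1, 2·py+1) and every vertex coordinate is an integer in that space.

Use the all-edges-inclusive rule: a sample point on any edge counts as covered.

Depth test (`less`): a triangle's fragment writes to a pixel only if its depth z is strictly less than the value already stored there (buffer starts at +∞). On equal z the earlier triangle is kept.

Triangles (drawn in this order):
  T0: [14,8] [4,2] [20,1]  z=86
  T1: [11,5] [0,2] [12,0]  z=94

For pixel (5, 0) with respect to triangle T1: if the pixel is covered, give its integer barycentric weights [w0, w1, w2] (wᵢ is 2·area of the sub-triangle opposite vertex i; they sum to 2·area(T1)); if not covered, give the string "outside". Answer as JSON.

T0:
  2·area = 106
  edge (14, 8)→(4, 2): d=(-10,-6) inclusive
  edge (4, 2)→(20, 1): d=(16,-1) inclusive
  edge (20, 1)→(14, 8): d=(-6,7) inclusive
    (3,1)@(7, 3): e=[8,19,79] → █
    (4,1)@(9, 3): e=[20,21,65] → █
    (5,1)@(11, 3): e=[32,23,51] → █
    (6,1)@(13, 3): e=[44,25,37] → █
    (7,1)@(15, 3): e=[56,27,23] → █
    (8,1)@(17, 3): e=[68,29,9] → █
    (9,1)@(19, 3): e=[80,31,-5] → ·
    (3,2)@(7, 5): e=[-12,51,67] → ·
    (4,2)@(9, 5): e=[0,53,53] → █  [on edge]
    (8,2)@(17, 5): e=[48,61,-3] → ·
    (4,3)@(9, 7): e=[-20,85,41] → ·
    (5,3)@(11, 7): e=[-8,87,27] → ·
    (9,5)@(19, 11): e=[0,159,-53] → ·  [on edge]
  covered (11 px):
    · · · · · · · · · ·
    · · · █ █ █ █ █ █ ·
    · · · · █ █ █ █ · ·
    · · · · · · █ · · ·
    · · · · · · · · · ·
    · · · · · · · · · ·
T1:
  2·area = 58
  edge (11, 5)→(0, 2): d=(-11,-3) inclusive
  edge (0, 2)→(12, 0): d=(12,-2) inclusive
  edge (12, 0)→(11, 5): d=(-1,5) inclusive
    (3,0)@(7, 1): e=[32,2,24] → █
    (4,0)@(9, 1): e=[38,6,14] → █
    (5,0)@(11, 1): e=[44,10,4] → █
    (6,0)@(13, 1): e=[50,14,-6] → ·
    (2,1)@(5, 3): e=[4,22,32] → █
    (6,1)@(13, 3): e=[28,38,-8] → ·
    (2,2)@(5, 5): e=[-18,46,30] → ·
    (3,2)@(7, 5): e=[-12,50,20] → ·
    (4,2)@(9, 5): e=[-6,54,10] → ·
    (5,2)@(11, 5): e=[0,58,0] → █  [on edge]
    (6,2)@(13, 5): e=[6,62,-10] → ·
    (5,3)@(11, 7): e=[-22,82,-2] → ·
  covered (8 px):
    · · · █ █ █ · · · ·
    · · █ █ █ █ · · · ·
    · · · · · █ · · · ·
    · · · · · · · · · ·
    · · · · · · · · · ·
    · · · · · · · · · ·

Result: [10,4,44]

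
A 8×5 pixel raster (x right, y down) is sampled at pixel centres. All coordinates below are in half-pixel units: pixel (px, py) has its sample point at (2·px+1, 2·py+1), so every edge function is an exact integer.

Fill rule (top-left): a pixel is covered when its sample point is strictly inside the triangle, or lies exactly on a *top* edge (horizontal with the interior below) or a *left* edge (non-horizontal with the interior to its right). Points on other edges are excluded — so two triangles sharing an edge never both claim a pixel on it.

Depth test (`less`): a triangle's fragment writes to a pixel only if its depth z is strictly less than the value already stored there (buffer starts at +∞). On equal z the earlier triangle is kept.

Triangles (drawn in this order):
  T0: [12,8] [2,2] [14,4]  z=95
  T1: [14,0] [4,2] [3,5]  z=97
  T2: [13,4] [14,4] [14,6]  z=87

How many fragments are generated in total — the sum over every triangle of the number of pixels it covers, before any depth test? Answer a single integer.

T0:
  2·area = 52
  edge (12, 8)→(2, 2): d=(-10,-6) top-left  bias=+0
  edge (2, 2)→(14, 4): d=(12,2) right/bottom  bias=-1
  edge (14, 4)→(12, 8): d=(-2,4) right/bottom  bias=-1
    (2,1)@(5, 3): e=[8,6,38] → X
    (3,1)@(7, 3): e=[20,2,30] → X
    (4,1)@(9, 3): e=[32,-2,22] → .
    (2,2)@(5, 5): e=[-12,30,34] → .
    (3,2)@(7, 5): e=[0,26,26] → X  [on edge]
    (4,2)@(9, 5): e=[12,22,18] → X
    (5,2)@(11, 5): e=[24,18,10] → X
    (6,2)@(13, 5): e=[36,14,2] → X
    (7,2)@(15, 5): e=[48,10,-6] → .
    (3,3)@(7, 7): e=[-20,50,22] → .
    (4,3)@(9, 7): e=[-8,46,14] → .
    (5,3)@(11, 7): e=[4,42,6] → X
  covered (7 px):
    . . . . . . . .
    . . X X . . . .
    . . . X X X X .
    . . . . . X . .
    . . . . . . . .
T1:
  2·area = 28  (B↔C swapped to make it positive)
  edge (14, 0)→(3, 5): d=(-11,5) right/bottom  bias=-1
  edge (3, 5)→(4, 2): d=(1,-3) top-left  bias=+0
  edge (4, 2)→(14, 0): d=(10,-2) top-left  bias=+0
    (4,0)@(9, 1): e=[14,14,0] → X  [on edge]
    (5,0)@(11, 1): e=[4,20,4] → X
    (6,0)@(13, 1): e=[-6,26,8] → .
    (2,1)@(5, 3): e=[12,4,12] → X
    (3,1)@(7, 3): e=[2,10,16] → X
    (4,1)@(9, 3): e=[-8,16,20] → .
    (5,1)@(11, 3): e=[-18,22,24] → .
    (1,2)@(3, 5): e=[0,0,28] → .  [on edge]
    (2,2)@(5, 5): e=[-10,6,32] → .
    (3,2)@(7, 5): e=[-20,12,36] → .
  covered (4 px):
    . . . . X X . .
    . . X X . . . .
    . . . . . . . .
    . . . . . . . .
    . . . . . . . .
T2:
  2·area = 2
  edge (13, 4)→(14, 4): d=(1,0) top-left  bias=+0
  edge (14, 4)→(14, 6): d=(0,2) right/bottom  bias=-1
  edge (14, 6)→(13, 4): d=(-1,-2) top-left  bias=+0
  covered (0 px):
    . . . . . . . .
    . . . . . . . .
    . . . . . . . .
    . . . . . . . .
    . . . . . . . .

Final: 11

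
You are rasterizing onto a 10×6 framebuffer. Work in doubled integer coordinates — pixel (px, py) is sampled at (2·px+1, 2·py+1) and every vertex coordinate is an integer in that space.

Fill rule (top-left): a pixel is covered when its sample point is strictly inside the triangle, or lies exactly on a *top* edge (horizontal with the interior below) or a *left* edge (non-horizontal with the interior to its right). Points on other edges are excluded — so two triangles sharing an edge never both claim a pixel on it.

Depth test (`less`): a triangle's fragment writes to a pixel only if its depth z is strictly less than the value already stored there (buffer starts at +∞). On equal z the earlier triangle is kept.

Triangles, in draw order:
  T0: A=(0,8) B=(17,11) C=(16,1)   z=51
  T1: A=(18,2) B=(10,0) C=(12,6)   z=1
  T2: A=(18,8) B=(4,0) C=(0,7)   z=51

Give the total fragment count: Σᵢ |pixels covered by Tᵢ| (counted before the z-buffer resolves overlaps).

T0:
  2·area = 167  (B↔C swapped to make it positive)
  edge (0, 8)→(16, 1): d=(16,-7) top-left  bias=+0
  edge (16, 1)→(17, 11): d=(1,10) right/bottom  bias=-1
  edge (17, 11)→(0, 8): d=(-17,-3) top-left  bias=+0
    (6,1)@(13, 3): e=[11,32,124] → #
    (7,1)@(15, 3): e=[25,12,130] → #
    (8,1)@(17, 3): e=[39,-8,136] → ·
    (3,2)@(7, 5): e=[1,94,72] → #
    (4,2)@(9, 5): e=[15,74,78] → #
    (5,2)@(11, 5): e=[29,54,84] → #
    (8,2)@(17, 5): e=[71,-6,102] → ·
    (1,3)@(3, 7): e=[5,136,26] → #
    (2,3)@(5, 7): e=[19,116,32] → #
    (8,3)@(17, 7): e=[103,-4,68] → ·
    (1,4)@(3, 9): e=[37,138,-8] → ·
    (2,4)@(5, 9): e=[51,118,-2] → ·
    (8,5)@(17, 11): e=[167,0,0] → ·  [on edge]
  covered (19 px):
    · · · · · · · · · ·
    · · · · · · # # · ·
    · · · # # # # # · ·
    · # # # # # # # · ·
    · · · # # # # # · ·
    · · · · · · · · · ·
T1:
  2·area = 44  (B↔C swapped to make it positive)
  edge (18, 2)→(12, 6): d=(-6,4) right/bottom  bias=-1
  edge (12, 6)→(10, 0): d=(-2,-6) top-left  bias=+0
  edge (10, 0)→(18, 2): d=(8,2) right/bottom  bias=-1
    (5,0)@(11, 1): e=[34,4,6] → #
    (6,0)@(13, 1): e=[26,16,2] → #
    (7,0)@(15, 1): e=[18,28,-2] → ·
    (5,1)@(11, 3): e=[22,0,22] → #  [on edge]
    (7,1)@(15, 3): e=[6,24,14] → #
    (8,1)@(17, 3): e=[-2,36,10] → ·
    (5,2)@(11, 5): e=[10,-4,38] → ·
    (6,2)@(13, 5): e=[2,8,34] → #
    (7,2)@(15, 5): e=[-6,20,30] → ·
    (6,3)@(13, 7): e=[-10,4,50] → ·
    (6,4)@(13, 9): e=[-22,0,66] → ·  [on edge]
  covered (6 px):
    · · · · · # # · · ·
    · · · · · # # # · ·
    · · · · · · # · · ·
    · · · · · · · · · ·
    · · · · · · · · · ·
    · · · · · · · · · ·
T2:
  2·area = 130  (B↔C swapped to make it positive)
  edge (18, 8)→(0, 7): d=(-18,-1) top-left  bias=+0
  edge (0, 7)→(4, 0): d=(4,-7) top-left  bias=+0
  edge (4, 0)→(18, 8): d=(14,8) right/bottom  bias=-1
    (2,0)@(5, 1): e=[113,11,6] → #
    (3,0)@(7, 1): e=[115,25,-10] → ·
    (1,1)@(3, 3): e=[75,5,50] → #
    (3,1)@(7, 3): e=[79,33,18] → #
    (4,1)@(9, 3): e=[81,47,2] → #
    (5,1)@(11, 3): e=[83,61,-14] → ·
    (1,2)@(3, 5): e=[39,13,78] → #
    (5,2)@(11, 5): e=[47,69,14] → #
    (6,2)@(13, 5): e=[49,83,-2] → ·
    (0,3)@(1, 7): e=[1,7,122] → #
    (6,3)@(13, 7): e=[13,91,26] → #
    (7,3)@(15, 7): e=[15,105,10] → #
  covered (18 px):
    · · # · · · · · · ·
    · # # # # · · · · ·
    · # # # # # · · · ·
    # # # # # # # # · ·
    · · · · · · · · · ·
    · · · · · · · · · ·

Result: 43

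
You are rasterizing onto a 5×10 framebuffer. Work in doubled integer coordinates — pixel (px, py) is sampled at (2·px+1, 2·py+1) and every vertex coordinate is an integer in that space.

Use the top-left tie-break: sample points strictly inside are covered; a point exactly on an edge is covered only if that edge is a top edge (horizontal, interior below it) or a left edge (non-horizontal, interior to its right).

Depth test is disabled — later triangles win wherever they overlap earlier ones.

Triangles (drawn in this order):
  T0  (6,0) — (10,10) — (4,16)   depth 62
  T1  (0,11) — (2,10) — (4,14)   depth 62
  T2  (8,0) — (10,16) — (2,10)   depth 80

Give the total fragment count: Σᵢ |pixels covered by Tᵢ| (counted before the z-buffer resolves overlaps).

T0:
  2·area = 84
  edge (6, 0)→(10, 10): d=(4,10) right/bottom  bias=-1
  edge (10, 10)→(4, 16): d=(-6,6) right/bottom  bias=-1
  edge (4, 16)→(6, 0): d=(2,-16) top-left  bias=+0
    (3,1)@(7, 3): e=[2,60,22] → X
    (4,1)@(9, 3): e=[-18,48,54] → .
    (3,2)@(7, 5): e=[10,48,26] → X
    (4,2)@(9, 5): e=[-10,36,58] → .
    (3,3)@(7, 7): e=[18,36,30] → X
    (4,3)@(9, 7): e=[-2,24,62] → .
    (2,4)@(5, 9): e=[46,36,2] → X
    (4,4)@(9, 9): e=[6,12,66] → X
    (2,5)@(5, 11): e=[54,24,6] → X
    (4,5)@(9, 11): e=[14,0,70] → .  [on edge]
    (2,6)@(5, 13): e=[62,12,10] → X
    (3,6)@(7, 13): e=[42,0,42] → .  [on edge]
    (2,7)@(5, 15): e=[70,0,14] → .  [on edge]
    (1,8)@(3, 17): e=[98,0,-14] → .  [on edge]
    (0,9)@(1, 19): e=[126,0,-42] → .  [on edge]
  covered (9 px):
    . . . . .
    . . . X .
    . . . X .
    . . . X .
    . . X X X
    . . X X .
    . . X . .
    . . . . .
    . . . . .
    . . . . .
T1:
  2·area = 10
  edge (0, 11)→(2, 10): d=(2,-1) top-left  bias=+0
  edge (2, 10)→(4, 14): d=(2,4) right/bottom  bias=-1
  edge (4, 14)→(0, 11): d=(-4,-3) top-left  bias=+0
    (0,5)@(1, 11): e=[1,6,3] → X
    (1,5)@(3, 11): e=[3,-2,9] → .
    (0,6)@(1, 13): e=[5,10,-5] → .
    (1,6)@(3, 13): e=[7,2,1] → X
    (2,6)@(5, 13): e=[9,-6,7] → .
    (1,7)@(3, 15): e=[11,6,-7] → .
  covered (2 px):
    . . . . .
    . . . . .
    . . . . .
    . . . . .
    . . . . .
    X . . . .
    . X . . .
    . . . . .
    . . . . .
    . . . . .
T2:
  2·area = 116
  edge (8, 0)→(10, 16): d=(2,16) right/bottom  bias=-1
  edge (10, 16)→(2, 10): d=(-8,-6) top-left  bias=+0
  edge (2, 10)→(8, 0): d=(6,-10) top-left  bias=+0
    (3,1)@(7, 3): e=[22,86,8] → X
    (4,1)@(9, 3): e=[-10,98,28] → .
    (2,2)@(5, 5): e=[58,58,0] → X  [on edge]
    (4,2)@(9, 5): e=[-6,82,40] → .
    (2,3)@(5, 7): e=[62,42,12] → X
    (4,3)@(9, 7): e=[-2,66,52] → .
    (1,4)@(3, 9): e=[98,14,4] → X
    (4,4)@(9, 9): e=[2,50,64] → X
    (1,5)@(3, 11): e=[102,-2,16] → .
    (2,5)@(5, 11): e=[70,10,36] → X
    (2,6)@(5, 13): e=[74,-6,48] → .
    (3,6)@(7, 13): e=[42,6,68] → X
  covered (15 px):
    . . . . .
    . . . X .
    . . X X .
    . . X X .
    . X X X X
    . . X X X
    . . . X X
    . . . . X
    . . . . .
    . . . . .

Final: 26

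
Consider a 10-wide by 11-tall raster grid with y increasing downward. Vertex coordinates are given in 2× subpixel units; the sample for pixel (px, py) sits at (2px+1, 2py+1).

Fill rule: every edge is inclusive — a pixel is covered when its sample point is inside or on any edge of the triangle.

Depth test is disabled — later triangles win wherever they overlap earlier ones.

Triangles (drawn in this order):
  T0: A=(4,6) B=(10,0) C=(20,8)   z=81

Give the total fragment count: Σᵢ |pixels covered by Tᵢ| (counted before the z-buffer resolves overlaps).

T0:
  2·area = 108
  edge (4, 6)→(10, 0): d=(6,-6) inclusive
  edge (10, 0)→(20, 8): d=(10,8) inclusive
  edge (20, 8)→(4, 6): d=(-16,-2) inclusive
    (4,0)@(9, 1): e=[0,18,90] → #  [on edge]
    (5,0)@(11, 1): e=[12,2,94] → #
    (6,0)@(13, 1): e=[24,-14,98] → ·
    (3,1)@(7, 3): e=[0,54,54] → #  [on edge]
    (6,1)@(13, 3): e=[36,6,66] → #
    (7,1)@(15, 3): e=[48,-10,70] → ·
    (2,2)@(5, 5): e=[0,90,18] → #  [on edge]
    (7,2)@(15, 5): e=[60,10,38] → #
    (8,2)@(17, 5): e=[72,-6,42] → ·
    (1,3)@(3, 7): e=[0,126,-18] → ·  [on edge]
    (2,3)@(5, 7): e=[12,110,-14] → ·
    (3,3)@(7, 7): e=[24,94,-10] → ·
    (0,4)@(1, 9): e=[0,162,-54] → ·  [on edge]
  covered (15 px):
    · · · · # # · · · ·
    · · · # # # # · · ·
    · · # # # # # # · ·
    · · · · · · # # # ·
    · · · · · · · · · ·
    · · · · · · · · · ·
    · · · · · · · · · ·
    · · · · · · · · · ·
    · · · · · · · · · ·
    · · · · · · · · · ·
    · · · · · · · · · ·

Answer: 15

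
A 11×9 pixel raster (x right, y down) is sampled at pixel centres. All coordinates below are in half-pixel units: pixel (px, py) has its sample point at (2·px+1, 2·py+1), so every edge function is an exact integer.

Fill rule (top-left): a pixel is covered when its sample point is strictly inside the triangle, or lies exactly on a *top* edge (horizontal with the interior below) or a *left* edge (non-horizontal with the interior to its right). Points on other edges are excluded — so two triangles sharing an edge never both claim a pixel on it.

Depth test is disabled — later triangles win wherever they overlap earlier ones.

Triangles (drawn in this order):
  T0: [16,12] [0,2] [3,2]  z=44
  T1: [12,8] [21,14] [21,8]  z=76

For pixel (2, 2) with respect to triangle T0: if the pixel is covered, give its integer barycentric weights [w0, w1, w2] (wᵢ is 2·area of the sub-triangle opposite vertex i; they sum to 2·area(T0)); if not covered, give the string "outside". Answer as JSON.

T0:
  2·area = 30
  edge (16, 12)→(0, 2): d=(-16,-10) top-left  bias=+0
  edge (0, 2)→(3, 2): d=(3,0) top-left  bias=+0
  edge (3, 2)→(16, 12): d=(13,10) right/bottom  bias=-1
    (1,1)@(3, 3): e=[14,3,13] → X
    (2,1)@(5, 3): e=[34,3,-7] → .
    (1,2)@(3, 5): e=[-18,9,39] → .
    (2,2)@(5, 5): e=[2,9,19] → X
    (3,2)@(7, 5): e=[22,9,-1] → .
    (2,3)@(5, 7): e=[-30,15,45] → .
    (4,3)@(9, 7): e=[10,15,5] → X
    (5,3)@(11, 7): e=[30,15,-15] → .
    (4,4)@(9, 9): e=[-22,21,31] → .
  covered (3 px):
    . . . . . . . . . . .
    . X . . . . . . . . .
    . . X . . . . . . . .
    . . . . X . . . . . .
    . . . . . . . . . . .
    . . . . . . . . . . .
    . . . . . . . . . . .
    . . . . . . . . . . .
    . . . . . . . . . . .
T1:
  2·area = 54  (B↔C swapped to make it positive)
  edge (12, 8)→(21, 8): d=(9,0) top-left  bias=+0
  edge (21, 8)→(21, 14): d=(0,6) right/bottom  bias=-1
  edge (21, 14)→(12, 8): d=(-9,-6) top-left  bias=+0
    (10,0)@(21, 1): e=[-63,0,117] → .  [on edge]
    (10,1)@(21, 3): e=[-45,0,99] → .  [on edge]
    (10,2)@(21, 5): e=[-27,0,81] → .  [on edge]
    (10,3)@(21, 7): e=[-9,0,63] → .  [on edge]
    (7,4)@(15, 9): e=[9,36,9] → X
    (8,4)@(17, 9): e=[9,24,21] → X
    (9,4)@(19, 9): e=[9,12,33] → X
    (10,4)@(21, 9): e=[9,0,45] → .  [on edge]
    (7,5)@(15, 11): e=[27,36,-9] → .
    (8,5)@(17, 11): e=[27,24,3] → X
    (10,5)@(21, 11): e=[27,0,27] → .  [on edge]
    (8,6)@(17, 13): e=[45,24,-15] → .
    (10,6)@(21, 13): e=[45,0,9] → .  [on edge]
    (10,7)@(21, 15): e=[63,0,-9] → .  [on edge]
    (10,8)@(21, 17): e=[81,0,-27] → .  [on edge]
  covered (5 px):
    . . . . . . . . . . .
    . . . . . . . . . . .
    . . . . . . . . . . .
    . . . . . . . . . . .
    . . . . . . . X X X .
    . . . . . . . . X X .
    . . . . . . . . . . .
    . . . . . . . . . . .
    . . . . . . . . . . .

Result: [9,19,2]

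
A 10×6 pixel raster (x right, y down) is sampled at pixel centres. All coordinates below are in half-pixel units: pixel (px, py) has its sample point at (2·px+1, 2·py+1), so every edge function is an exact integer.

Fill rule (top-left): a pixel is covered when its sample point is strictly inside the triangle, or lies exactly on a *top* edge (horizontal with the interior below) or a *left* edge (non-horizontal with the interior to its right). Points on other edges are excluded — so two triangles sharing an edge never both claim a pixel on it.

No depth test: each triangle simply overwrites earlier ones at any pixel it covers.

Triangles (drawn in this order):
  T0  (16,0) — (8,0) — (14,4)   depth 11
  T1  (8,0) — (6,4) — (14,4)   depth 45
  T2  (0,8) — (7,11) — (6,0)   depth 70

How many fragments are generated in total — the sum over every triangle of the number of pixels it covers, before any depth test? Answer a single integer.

T0:
  2·area = 32  (B↔C swapped to make it positive)
  edge (16, 0)→(14, 4): d=(-2,4) right/bottom  bias=-1
  edge (14, 4)→(8, 0): d=(-6,-4) top-left  bias=+0
  edge (8, 0)→(16, 0): d=(8,0) top-left  bias=+0
    (5,0)@(11, 1): e=[18,6,8] → #
    (6,0)@(13, 1): e=[10,14,8] → #
    (7,0)@(15, 1): e=[2,22,8] → #
    (8,0)@(17, 1): e=[-6,30,8] → ·
    (5,1)@(11, 3): e=[14,-6,24] → ·
    (6,1)@(13, 3): e=[6,2,24] → #
    (7,1)@(15, 3): e=[-2,10,24] → ·
    (6,2)@(13, 5): e=[2,-10,40] → ·
  covered (4 px):
    · · · · · # # # · ·
    · · · · · · # · · ·
    · · · · · · · · · ·
    · · · · · · · · · ·
    · · · · · · · · · ·
    · · · · · · · · · ·
T1:
  2·area = 32  (B↔C swapped to make it positive)
  edge (8, 0)→(14, 4): d=(6,4) right/bottom  bias=-1
  edge (14, 4)→(6, 4): d=(-8,0) right/bottom  bias=-1
  edge (6, 4)→(8, 0): d=(2,-4) top-left  bias=+0
    (4,0)@(9, 1): e=[2,24,6] → #
    (5,0)@(11, 1): e=[-6,24,14] → ·
    (3,1)@(7, 3): e=[22,8,2] → #
    (5,1)@(11, 3): e=[6,8,18] → #
    (6,1)@(13, 3): e=[-2,8,26] → ·
    (3,2)@(7, 5): e=[34,-8,6] → ·
    (4,2)@(9, 5): e=[26,-8,14] → ·
    (5,2)@(11, 5): e=[18,-8,22] → ·
  covered (4 px):
    · · · · # · · · · ·
    · · · # # # · · · ·
    · · · · · · · · · ·
    · · · · · · · · · ·
    · · · · · · · · · ·
    · · · · · · · · · ·
T2:
  2·area = 74  (B↔C swapped to make it positive)
  edge (0, 8)→(6, 0): d=(6,-8) top-left  bias=+0
  edge (6, 0)→(7, 11): d=(1,11) right/bottom  bias=-1
  edge (7, 11)→(0, 8): d=(-7,-3) top-left  bias=+0
    (2,1)@(5, 3): e=[10,14,50] → #
    (3,1)@(7, 3): e=[26,-8,56] → ·
    (1,2)@(3, 5): e=[6,38,30] → #
    (3,2)@(7, 5): e=[38,-6,42] → ·
    (0,3)@(1, 7): e=[2,62,10] → #
    (3,3)@(7, 7): e=[50,-4,28] → ·
    (0,4)@(1, 9): e=[14,64,-4] → ·
    (1,4)@(3, 9): e=[30,42,2] → #
    (3,4)@(7, 9): e=[62,-2,14] → ·
    (1,5)@(3, 11): e=[42,44,-12] → ·
    (2,5)@(5, 11): e=[58,22,-6] → ·
    (3,5)@(7, 11): e=[74,0,0] → ·  [on edge]
  covered (8 px):
    · · · · · · · · · ·
    · · # · · · · · · ·
    · # # · · · · · · ·
    # # # · · · · · · ·
    · # # · · · · · · ·
    · · · · · · · · · ·

Answer: 16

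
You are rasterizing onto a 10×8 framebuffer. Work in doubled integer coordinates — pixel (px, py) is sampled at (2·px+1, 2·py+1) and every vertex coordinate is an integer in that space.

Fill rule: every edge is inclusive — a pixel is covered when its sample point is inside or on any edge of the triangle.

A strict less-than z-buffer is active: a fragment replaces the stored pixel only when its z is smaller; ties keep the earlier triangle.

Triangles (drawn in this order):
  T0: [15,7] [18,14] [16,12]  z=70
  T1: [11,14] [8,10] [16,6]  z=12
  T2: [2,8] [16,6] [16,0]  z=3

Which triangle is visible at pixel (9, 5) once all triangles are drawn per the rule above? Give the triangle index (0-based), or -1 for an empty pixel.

T0:
  2·area = 8
  edge (15, 7)→(18, 14): d=(3,7) inclusive
  edge (18, 14)→(16, 12): d=(-2,-2) inclusive
  edge (16, 12)→(15, 7): d=(-1,-5) inclusive
    (2,0)@(5, 1): e=[52,0,-44] → ·  [on edge]
    (3,1)@(7, 3): e=[44,0,-36] → ·  [on edge]
    (4,2)@(9, 5): e=[36,0,-28] → ·  [on edge]
    (5,3)@(11, 7): e=[28,0,-20] → ·  [on edge]
    (7,3)@(15, 7): e=[0,8,0] → █  [on edge]
    (8,3)@(17, 7): e=[-14,12,10] → ·
    (6,4)@(13, 9): e=[20,0,-12] → ·  [on edge]
    (7,4)@(15, 9): e=[6,4,-2] → ·
    (7,5)@(15, 11): e=[12,0,-4] → ·  [on edge]
    (8,6)@(17, 13): e=[4,0,4] → █  [on edge]
    (9,6)@(19, 13): e=[-10,4,14] → ·
    (8,7)@(17, 15): e=[10,-4,2] → ·
    (9,7)@(19, 15): e=[-4,0,12] → ·  [on edge]
  covered (2 px):
    · · · · · · · · · ·
    · · · · · · · · · ·
    · · · · · · · · · ·
    · · · · · · · █ · ·
    · · · · · · · · · ·
    · · · · · · · · · ·
    · · · · · · · · █ ·
    · · · · · · · · · ·
T1:
  2·area = 44
  edge (11, 14)→(8, 10): d=(-3,-4) inclusive
  edge (8, 10)→(16, 6): d=(8,-4) inclusive
  edge (16, 6)→(11, 14): d=(-5,8) inclusive
    (7,3)@(15, 7): e=[37,4,3] → █
    (8,3)@(17, 7): e=[45,12,-13] → ·
    (5,4)@(11, 9): e=[15,4,25] → █
    (6,4)@(13, 9): e=[23,12,9] → █
    (7,4)@(15, 9): e=[31,20,-7] → ·
    (4,5)@(9, 11): e=[1,12,31] → █
    (6,5)@(13, 11): e=[17,28,-1] → ·
    (4,6)@(9, 13): e=[-5,28,21] → ·
    (5,6)@(11, 13): e=[3,36,5] → █
    (6,6)@(13, 13): e=[11,44,-11] → ·
    (5,7)@(11, 15): e=[-3,52,-5] → ·
  covered (6 px):
    · · · · · · · · · ·
    · · · · · · · · · ·
    · · · · · · · · · ·
    · · · · · · · █ · ·
    · · · · · █ █ · · ·
    · · · · █ █ · · · ·
    · · · · · █ · · · ·
    · · · · · · · · · ·
T2:
  2·area = 84  (B↔C swapped to make it positive)
  edge (2, 8)→(16, 0): d=(14,-8) inclusive
  edge (16, 0)→(16, 6): d=(0,6) inclusive
  edge (16, 6)→(2, 8): d=(-14,2) inclusive
    (7,0)@(15, 1): e=[6,6,72] → █
    (8,0)@(17, 1): e=[22,-6,68] → ·
    (5,1)@(11, 3): e=[2,30,52] → █
    (6,1)@(13, 3): e=[18,18,48] → █
    (8,1)@(17, 3): e=[50,-6,40] → ·
    (4,2)@(9, 5): e=[14,42,28] → █
    (8,2)@(17, 5): e=[78,-6,12] → ·
    (2,3)@(5, 7): e=[10,66,8] → █
    (3,3)@(7, 7): e=[26,54,4] → █
    (4,3)@(9, 7): e=[42,42,0] → █  [on edge]
    (5,3)@(11, 7): e=[58,30,-4] → ·
    (6,3)@(13, 7): e=[74,18,-8] → ·
  covered (11 px):
    · · · · · · · █ · ·
    · · · · · █ █ █ · ·
    · · · · █ █ █ █ · ·
    · · █ █ █ · · · · ·
    · · · · · · · · · ·
    · · · · · · · · · ·
    · · · · · · · · · ·
    · · · · · · · · · ·

Z-buffer (winner per pixel, '.' = empty):
  . . . . . . . 2 . .
  . . . . . 2 2 2 . .
  . . . . 2 2 2 2 . .
  . . 2 2 2 . . 1 . .
  . . . . . 1 1 . . .
  . . . . 1 1 . . . .
  . . . . . 1 . . 0 .
  . . . . . . . . . .

Answer: -1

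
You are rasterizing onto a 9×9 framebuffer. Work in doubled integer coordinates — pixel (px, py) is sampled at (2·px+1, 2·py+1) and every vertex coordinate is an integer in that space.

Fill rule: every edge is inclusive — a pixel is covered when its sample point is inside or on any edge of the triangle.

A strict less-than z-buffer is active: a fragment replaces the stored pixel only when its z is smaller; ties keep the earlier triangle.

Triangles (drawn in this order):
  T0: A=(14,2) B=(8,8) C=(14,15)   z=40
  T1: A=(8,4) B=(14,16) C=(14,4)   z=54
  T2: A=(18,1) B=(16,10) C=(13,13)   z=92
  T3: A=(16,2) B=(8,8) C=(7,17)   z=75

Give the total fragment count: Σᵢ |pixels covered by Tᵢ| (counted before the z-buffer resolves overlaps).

T0:
  2·area = 78  (B↔C swapped to make it positive)
  edge (14, 2)→(14, 15): d=(0,13) inclusive
  edge (14, 15)→(8, 8): d=(-6,-7) inclusive
  edge (8, 8)→(14, 2): d=(6,-6) inclusive
    (7,0)@(15, 1): e=[-13,91,0] → .  [on edge]
    (6,1)@(13, 3): e=[13,65,0] → X  [on edge]
    (7,1)@(15, 3): e=[-13,79,12] → .
    (5,2)@(11, 5): e=[39,39,0] → X  [on edge]
    (7,2)@(15, 5): e=[-13,67,24] → .
    (4,3)@(9, 7): e=[65,13,0] → X  [on edge]
    (7,3)@(15, 7): e=[-13,55,36] → .
    (3,4)@(7, 9): e=[91,-13,0] → .  [on edge]
    (4,4)@(9, 9): e=[65,1,12] → X
    (7,4)@(15, 9): e=[-13,43,48] → .
    (2,5)@(5, 11): e=[117,-39,0] → .  [on edge]
    (4,5)@(9, 11): e=[65,-11,24] → .
    (1,6)@(3, 13): e=[143,-65,0] → .  [on edge]
    (0,7)@(1, 15): e=[169,-91,0] → .  [on edge]
  covered (12 px):
    . . . . . . . . .
    . . . . . . X . .
    . . . . . X X . .
    . . . . X X X . .
    . . . . X X X . .
    . . . . . X X . .
    . . . . . . X . .
    . . . . . . . . .
    . . . . . . . . .
T1:
  2·area = 72  (B↔C swapped to make it positive)
  edge (8, 4)→(14, 4): d=(6,0) inclusive
  edge (14, 4)→(14, 16): d=(0,12) inclusive
  edge (14, 16)→(8, 4): d=(-6,-12) inclusive
    (4,2)@(9, 5): e=[6,60,6] → X
    (5,2)@(11, 5): e=[6,36,30] → X
    (6,2)@(13, 5): e=[6,12,54] → X
    (7,2)@(15, 5): e=[6,-12,78] → .
    (4,3)@(9, 7): e=[18,60,-6] → .
    (5,3)@(11, 7): e=[18,36,18] → X
    (7,3)@(15, 7): e=[18,-12,66] → .
    (5,4)@(11, 9): e=[30,36,6] → X
    (7,4)@(15, 9): e=[30,-12,54] → .
    (5,5)@(11, 11): e=[42,36,-6] → .
    (6,5)@(13, 11): e=[42,12,18] → X
    (7,5)@(15, 11): e=[42,-12,42] → .
  covered (9 px):
    . . . . . . . . .
    . . . . . . . . .
    . . . . X X X . .
    . . . . . X X . .
    . . . . . X X . .
    . . . . . . X . .
    . . . . . . X . .
    . . . . . . . . .
    . . . . . . . . .
T2:
  2·area = 21
  edge (18, 1)→(16, 10): d=(-2,9) inclusive
  edge (16, 10)→(13, 13): d=(-3,3) inclusive
  edge (13, 13)→(18, 1): d=(5,-12) inclusive
    (8,2)@(17, 5): e=[1,12,8] → X
    (8,3)@(17, 7): e=[-3,6,18] → .
    (7,4)@(15, 9): e=[11,6,4] → X
    (8,4)@(17, 9): e=[-7,0,28] → .  [on edge]
    (7,5)@(15, 11): e=[7,0,14] → X  [on edge]
    (8,5)@(17, 11): e=[-11,-6,38] → .
    (6,6)@(13, 13): e=[21,0,0] → X  [on edge]
    (7,6)@(15, 13): e=[3,-6,24] → .
    (5,7)@(11, 15): e=[35,0,-14] → .  [on edge]
    (6,7)@(13, 15): e=[17,-6,10] → .
    (4,8)@(9, 17): e=[49,0,-28] → .  [on edge]
  covered (4 px):
    . . . . . . . . .
    . . . . . . . . .
    . . . . . . . . X
    . . . . . . . . .
    . . . . . . . X .
    . . . . . . . X .
    . . . . . . X . .
    . . . . . . . . .
    . . . . . . . . .
T3:
  2·area = 66  (B↔C swapped to make it positive)
  edge (16, 2)→(7, 17): d=(-9,15) inclusive
  edge (7, 17)→(8, 8): d=(1,-9) inclusive
  edge (8, 8)→(16, 2): d=(8,-6) inclusive
    (7,1)@(15, 3): e=[6,58,2] → X
    (8,1)@(17, 3): e=[-24,76,14] → .
    (6,2)@(13, 5): e=[18,42,6] → X
    (7,2)@(15, 5): e=[-12,60,18] → .
    (5,3)@(11, 7): e=[30,26,10] → X
    (6,3)@(13, 7): e=[0,44,22] → X  [on edge]
    (7,3)@(15, 7): e=[-30,62,34] → .
    (4,4)@(9, 9): e=[42,10,14] → X
    (6,4)@(13, 9): e=[-18,46,38] → .
    (4,5)@(9, 11): e=[24,12,30] → X
    (5,5)@(11, 11): e=[-6,30,42] → .
    (4,6)@(9, 13): e=[6,14,46] → X
    (3,8)@(7, 17): e=[0,0,66] → X  [on edge]
  covered (9 px):
    . . . . . . . . .
    . . . . . . . X .
    . . . . . . X . .
    . . . . . X X . .
    . . . . X X . . .
    . . . . X . . . .
    . . . . X . . . .
    . . . . . . . . .
    . . . X . . . . .

Answer: 34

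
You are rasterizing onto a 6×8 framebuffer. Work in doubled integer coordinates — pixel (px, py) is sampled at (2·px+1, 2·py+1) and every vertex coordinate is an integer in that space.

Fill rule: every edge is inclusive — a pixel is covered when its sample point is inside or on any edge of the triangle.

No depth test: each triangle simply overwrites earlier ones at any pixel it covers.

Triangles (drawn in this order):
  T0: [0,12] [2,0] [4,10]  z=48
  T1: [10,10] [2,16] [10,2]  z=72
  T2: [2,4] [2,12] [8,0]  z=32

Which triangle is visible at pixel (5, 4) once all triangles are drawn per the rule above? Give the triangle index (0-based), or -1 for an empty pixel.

T0:
  2·area = 44
  edge (0, 12)→(2, 0): d=(2,-12) inclusive
  edge (2, 0)→(4, 10): d=(2,10) inclusive
  edge (4, 10)→(0, 12): d=(-4,2) inclusive
    (1,2)@(3, 5): e=[22,0,22] → #  [on edge]
    (2,2)@(5, 5): e=[46,-20,18] → ·
    (0,3)@(1, 7): e=[2,24,18] → #
    (2,3)@(5, 7): e=[50,-16,10] → ·
    (0,4)@(1, 9): e=[6,28,10] → #
    (2,4)@(5, 9): e=[54,-12,2] → ·
    (0,5)@(1, 11): e=[10,32,2] → #
    (1,5)@(3, 11): e=[34,12,-2] → ·
    (0,6)@(1, 13): e=[14,36,-6] → ·
    (2,7)@(5, 15): e=[66,0,-22] → ·  [on edge]
  covered (6 px):
    · · · · · ·
    · · · · · ·
    · # · · · ·
    # # · · · ·
    # # · · · ·
    # · · · · ·
    · · · · · ·
    · · · · · ·
T1:
  2·area = 64
  edge (10, 10)→(2, 16): d=(-8,6) inclusive
  edge (2, 16)→(10, 2): d=(8,-14) inclusive
  edge (10, 2)→(10, 10): d=(0,8) inclusive
    (4,2)@(9, 5): e=[46,10,8] → #
    (5,2)@(11, 5): e=[34,38,-8] → ·
    (4,3)@(9, 7): e=[30,26,8] → #
    (5,3)@(11, 7): e=[18,54,-8] → ·
    (3,4)@(7, 9): e=[26,14,24] → #
    (5,4)@(11, 9): e=[2,70,-8] → ·
    (2,5)@(5, 11): e=[22,2,40] → #
    (4,5)@(9, 11): e=[-2,58,8] → ·
    (2,6)@(5, 13): e=[6,18,40] → #
    (3,6)@(7, 13): e=[-6,46,24] → ·
    (1,7)@(3, 15): e=[2,6,56] → #
    (2,7)@(5, 15): e=[-10,34,40] → ·
  covered (8 px):
    · · · · · ·
    · · · · · ·
    · · · · # ·
    · · · · # ·
    · · · # # ·
    · · # # · ·
    · · # · · ·
    · # · · · ·
T2:
  2·area = 48  (B↔C swapped to make it positive)
  edge (2, 4)→(8, 0): d=(6,-4) inclusive
  edge (8, 0)→(2, 12): d=(-6,12) inclusive
  edge (2, 12)→(2, 4): d=(0,-8) inclusive
    (3,0)@(7, 1): e=[2,6,40] → #
    (4,0)@(9, 1): e=[10,-18,56] → ·
    (2,1)@(5, 3): e=[6,18,24] → #
    (3,1)@(7, 3): e=[14,-6,40] → ·
    (1,2)@(3, 5): e=[10,30,8] → #
    (3,2)@(7, 5): e=[26,-18,40] → ·
    (1,3)@(3, 7): e=[22,18,8] → #
    (2,3)@(5, 7): e=[30,-6,24] → ·
    (1,4)@(3, 9): e=[34,6,8] → #
    (2,4)@(5, 9): e=[42,-18,24] → ·
    (1,5)@(3, 11): e=[46,-6,8] → ·
  covered (6 px):
    · · · # · ·
    · · # · · ·
    · # # · · ·
    · # · · · ·
    · # · · · ·
    · · · · · ·
    · · · · · ·
    · · · · · ·

Z-buffer (winner per pixel, '.' = empty):
  . . . 2 . .
  . . 2 . . .
  . 2 2 . 1 .
  0 2 . . 1 .
  0 2 . 1 1 .
  0 . 1 1 . .
  . . 1 . . .
  . 1 . . . .

Final: -1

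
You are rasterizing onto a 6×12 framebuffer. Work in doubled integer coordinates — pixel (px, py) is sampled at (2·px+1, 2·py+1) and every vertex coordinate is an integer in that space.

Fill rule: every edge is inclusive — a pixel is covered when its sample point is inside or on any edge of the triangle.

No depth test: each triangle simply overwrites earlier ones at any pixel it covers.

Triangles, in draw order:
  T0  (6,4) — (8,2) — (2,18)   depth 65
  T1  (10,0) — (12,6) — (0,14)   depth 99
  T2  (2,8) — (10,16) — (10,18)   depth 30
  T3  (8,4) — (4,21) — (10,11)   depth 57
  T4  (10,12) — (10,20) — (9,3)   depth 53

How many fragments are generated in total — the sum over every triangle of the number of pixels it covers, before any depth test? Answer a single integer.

T0:
  2·area = 20
  edge (6, 4)→(8, 2): d=(2,-2) inclusive
  edge (8, 2)→(2, 18): d=(-6,16) inclusive
  edge (2, 18)→(6, 4): d=(4,-14) inclusive
    (4,0)@(9, 1): e=[0,-10,30] → .  [on edge]
    (3,1)@(7, 3): e=[0,10,10] → X  [on edge]
    (4,1)@(9, 3): e=[4,-22,38] → .
    (2,2)@(5, 5): e=[0,30,-10] → .  [on edge]
    (3,2)@(7, 5): e=[4,-2,18] → .
    (1,3)@(3, 7): e=[0,50,-30] → .  [on edge]
    (0,4)@(1, 9): e=[0,70,-50] → .  [on edge]
    (2,4)@(5, 9): e=[8,6,6] → X
    (3,4)@(7, 9): e=[12,-26,34] → .
    (2,5)@(5, 11): e=[12,-6,14] → .
    (1,7)@(3, 15): e=[16,2,2] → X
    (2,7)@(5, 15): e=[20,-30,30] → .
  covered (3 px):
    . . . . . .
    . . . X . .
    . . . . . .
    . . . . . .
    . . X . . .
    . . . . . .
    . . . . . .
    . X . . . .
    . . . . . .
    . . . . . .
    . . . . . .
    . . . . . .
T1:
  2·area = 88
  edge (10, 0)→(12, 6): d=(2,6) inclusive
  edge (12, 6)→(0, 14): d=(-12,8) inclusive
  edge (0, 14)→(10, 0): d=(10,-14) inclusive
    (4,1)@(9, 3): e=[12,60,16] → X
    (5,1)@(11, 3): e=[0,44,44] → X  [on edge]
    (3,2)@(7, 5): e=[28,52,8] → X
    (2,3)@(5, 7): e=[44,44,0] → X  [on edge]
    (5,3)@(11, 7): e=[8,-4,84] → .
    (2,4)@(5, 9): e=[48,20,20] → X
    (4,4)@(9, 9): e=[24,-12,76] → .
    (1,5)@(3, 11): e=[64,12,12] → X
    (2,5)@(5, 11): e=[52,-4,40] → .
    (3,5)@(7, 11): e=[40,-20,68] → .
    (0,6)@(1, 13): e=[80,4,4] → X
    (1,6)@(3, 13): e=[68,-12,32] → .
  covered (12 px):
    . . . . . .
    . . . . X X
    . . . X X X
    . . X X X .
    . . X X . .
    . X . . . .
    X . . . . .
    . . . . . .
    . . . . . .
    . . . . . .
    . . . . . .
    . . . . . .
T2:
  2·area = 16
  edge (2, 8)→(10, 16): d=(8,8) inclusive
  edge (10, 16)→(10, 18): d=(0,2) inclusive
  edge (10, 18)→(2, 8): d=(-8,-10) inclusive
    (0,3)@(1, 7): e=[0,18,-2] → .  [on edge]
    (1,4)@(3, 9): e=[0,14,2] → X  [on edge]
    (2,4)@(5, 9): e=[-16,10,22] → .
    (1,5)@(3, 11): e=[16,14,-14] → .
    (2,5)@(5, 11): e=[0,10,6] → X  [on edge]
    (3,5)@(7, 11): e=[-16,6,26] → .
    (2,6)@(5, 13): e=[16,10,-10] → .
    (3,6)@(7, 13): e=[0,6,10] → X  [on edge]
    (4,6)@(9, 13): e=[-16,2,30] → .
    (3,7)@(7, 15): e=[16,6,-6] → .
    (4,7)@(9, 15): e=[0,2,14] → X  [on edge]
    (5,7)@(11, 15): e=[-16,-2,34] → .
    (5,8)@(11, 17): e=[0,-2,18] → .  [on edge]
  covered (4 px):
    . . . . . .
    . . . . . .
    . . . . . .
    . . . . . .
    . X . . . .
    . . X . . .
    . . . X . .
    . . . . X .
    . . . . . .
    . . . . . .
    . . . . . .
    . . . . . .
T3:
  2·area = 62  (B↔C swapped to make it positive)
  edge (8, 4)→(10, 11): d=(2,7) inclusive
  edge (10, 11)→(4, 21): d=(-6,10) inclusive
  edge (4, 21)→(8, 4): d=(4,-17) inclusive
    (3,4)@(7, 9): e=[17,42,3] → X
    (4,4)@(9, 9): e=[3,22,37] → X
    (5,4)@(11, 9): e=[-11,2,71] → .
    (3,5)@(7, 11): e=[21,30,11] → X
    (5,5)@(11, 11): e=[-7,-10,79] → .
    (3,6)@(7, 13): e=[25,18,19] → X
    (4,6)@(9, 13): e=[11,-2,53] → .
    (3,7)@(7, 15): e=[29,6,27] → X
    (4,7)@(9, 15): e=[15,-14,61] → .
    (2,8)@(5, 17): e=[47,14,1] → X
    (3,8)@(7, 17): e=[33,-6,35] → .
    (2,9)@(5, 19): e=[51,2,9] → X
  covered (8 px):
    . . . . . .
    . . . . . .
    . . . . . .
    . . . . . .
    . . . X X .
    . . . X X .
    . . . X . .
    . . . X . .
    . . X . . .
    . . X . . .
    . . . . . .
    . . . . . .
T4:
  2·area = 8
  edge (10, 12)→(10, 20): d=(0,8) inclusive
  edge (10, 20)→(9, 3): d=(-1,-17) inclusive
  edge (9, 3)→(10, 12): d=(1,9) inclusive
    (4,1)@(9, 3): e=[8,0,0] → X  [on edge]
    (5,1)@(11, 3): e=[-8,34,-18] → .
    (4,2)@(9, 5): e=[8,-2,2] → .
    (5,10)@(11, 21): e=[-8,16,0] → .  [on edge]
  covered (1 px):
    . . . . . .
    . . . . X .
    . . . . . .
    . . . . . .
    . . . . . .
    . . . . . .
    . . . . . .
    . . . . . .
    . . . . . .
    . . . . . .
    . . . . . .
    . . . . . .

Final: 28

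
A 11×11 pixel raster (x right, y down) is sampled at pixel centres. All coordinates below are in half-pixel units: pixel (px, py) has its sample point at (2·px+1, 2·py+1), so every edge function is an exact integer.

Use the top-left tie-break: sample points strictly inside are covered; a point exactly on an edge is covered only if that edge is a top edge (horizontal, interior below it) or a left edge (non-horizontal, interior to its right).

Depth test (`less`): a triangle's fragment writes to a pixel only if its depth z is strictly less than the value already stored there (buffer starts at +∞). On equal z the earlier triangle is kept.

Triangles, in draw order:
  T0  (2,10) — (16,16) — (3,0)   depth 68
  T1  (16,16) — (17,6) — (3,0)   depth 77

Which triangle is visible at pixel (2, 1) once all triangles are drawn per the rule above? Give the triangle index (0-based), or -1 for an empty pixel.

T0:
  2·area = 146  (B↔C swapped to make it positive)
  edge (2, 10)→(3, 0): d=(1,-10) top-left  bias=+0
  edge (3, 0)→(16, 16): d=(13,16) right/bottom  bias=-1
  edge (16, 16)→(2, 10): d=(-14,-6) top-left  bias=+0
    (1,0)@(3, 1): e=[1,13,132] → #
    (2,0)@(5, 1): e=[21,-19,144] → ·
    (1,1)@(3, 3): e=[3,39,104] → #
    (2,1)@(5, 3): e=[23,7,116] → #
    (3,1)@(7, 3): e=[43,-25,128] → ·
    (1,2)@(3, 5): e=[5,65,76] → #
    (3,2)@(7, 5): e=[45,1,100] → #
    (4,2)@(9, 5): e=[65,-31,112] → ·
    (1,3)@(3, 7): e=[7,91,48] → #
    (4,3)@(9, 7): e=[67,-5,84] → ·
    (1,4)@(3, 9): e=[9,117,20] → #
    (4,4)@(9, 9): e=[69,21,56] → #
    (4,6)@(9, 13): e=[73,73,0] → #  [on edge]
  covered (21 px):
    · # · · · · · · · · ·
    · # # · · · · · · · ·
    · # # # · · · · · · ·
    · # # # · · · · · · ·
    · # # # # · · · · · ·
    · · # # # # · · · · ·
    · · · · # # # · · · ·
    · · · · · · · # · · ·
    · · · · · · · · · · ·
    · · · · · · · · · · ·
    · · · · · · · · · · ·
T1:
  2·area = 146  (B↔C swapped to make it positive)
  edge (16, 16)→(3, 0): d=(-13,-16) top-left  bias=+0
  edge (3, 0)→(17, 6): d=(14,6) right/bottom  bias=-1
  edge (17, 6)→(16, 16): d=(-1,10) right/bottom  bias=-1
    (2,0)@(5, 1): e=[19,2,125] → #
    (3,0)@(7, 1): e=[51,-10,105] → ·
    (2,1)@(5, 3): e=[-7,30,123] → ·
    (3,1)@(7, 3): e=[25,18,103] → #
    (4,1)@(9, 3): e=[57,6,83] → #
    (5,1)@(11, 3): e=[89,-6,63] → ·
    (3,2)@(7, 5): e=[-1,46,101] → ·
    (4,2)@(9, 5): e=[31,34,81] → #
    (5,2)@(11, 5): e=[63,22,61] → #
    (6,2)@(13, 5): e=[95,10,41] → #
    (7,2)@(15, 5): e=[127,-2,21] → ·
    (4,3)@(9, 7): e=[5,62,79] → #
  covered (16 px):
    · · # · · · · · · · ·
    · · · # # · · · · · ·
    · · · · # # # · · · ·
    · · · · # # # # · · ·
    · · · · · # # # · · ·
    · · · · · · # # · · ·
    · · · · · · · # · · ·
    · · · · · · · · · · ·
    · · · · · · · · · · ·
    · · · · · · · · · · ·
    · · · · · · · · · · ·

Z-buffer (winner per pixel, '.' = empty):
  . 0 1 . . . . . . . .
  . 0 0 1 1 . . . . . .
  . 0 0 0 1 1 1 . . . .
  . 0 0 0 1 1 1 1 . . .
  . 0 0 0 0 1 1 1 . . .
  . . 0 0 0 0 1 1 . . .
  . . . . 0 0 0 1 . . .
  . . . . . . . 0 . . .
  . . . . . . . . . . .
  . . . . . . . . . . .
  . . . . . . . . . . .

Answer: 0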